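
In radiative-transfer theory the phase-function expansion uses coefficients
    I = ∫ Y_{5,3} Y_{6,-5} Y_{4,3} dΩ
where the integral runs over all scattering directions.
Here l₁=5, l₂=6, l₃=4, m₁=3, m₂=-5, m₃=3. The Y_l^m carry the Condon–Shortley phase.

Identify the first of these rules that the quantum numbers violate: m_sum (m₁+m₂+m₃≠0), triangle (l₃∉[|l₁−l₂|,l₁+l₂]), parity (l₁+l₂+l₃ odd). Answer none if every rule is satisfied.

m_sum

Σmᵢ = 1  ✗
l₃∈[|l₁−l₂|,l₁+l₂]=[1,11], have l₃=4
Σlᵢ = 15 ⇒ odd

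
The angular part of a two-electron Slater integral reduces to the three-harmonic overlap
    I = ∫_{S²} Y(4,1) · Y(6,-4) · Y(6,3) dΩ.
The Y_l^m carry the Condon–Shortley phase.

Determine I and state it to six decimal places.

0.077598

Rules hold: Σm=0, L=16 even, 2≤6≤10.
N = 9·13·13 = 1521
Δ = 4!·4!·8!/17! = 1/15315300
Racah Σ t=0..4: t=0:+1/829440 t=1:−1/25920 t=2:+1/9216 t=3:−1/25920 t=4:+1/829440 = 7/207360
⇒ 3j(4 6 6; 0 0 0)² = 28/2431, sgn +1
Racah Σ t=0..2: t=0:+1/207360 t=1:−1/120960 t=2:+1/967680 = -1/414720
⇒ 3j(4 6 6; 1 -4 3)² = 21/4862, sgn +1
4πI² = N·(3j₀)²·(3jₘ)² = 2646/34969
I = +1·√(0.075667/4π) = 0.07759762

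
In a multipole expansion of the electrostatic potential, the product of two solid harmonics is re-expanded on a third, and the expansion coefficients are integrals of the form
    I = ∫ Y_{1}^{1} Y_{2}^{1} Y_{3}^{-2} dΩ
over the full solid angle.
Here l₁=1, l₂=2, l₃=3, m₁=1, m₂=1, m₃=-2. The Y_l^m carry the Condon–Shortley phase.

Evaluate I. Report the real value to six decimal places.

Checks pass: Σm=0; 6 even; l₃=3∈[1,3].
(2·1+1)(2·2+1)(2·3+1) = 105
Δ: 0! 2! 4! / 7! → 1/105
sum: t=0:+1/4 = 1/4
3j²(1 2 3; 0 0 0) = Δ·Π!·Σ² = 3/35  (sign -1)
sum: t=0:+1/12 = 1/12
3j²(1 2 3; 1 1 -2) = Δ·Π!·Σ² = 2/21  (sign -1)
combine: 4πI² = 105·3/35·2/21 = 6/7
take √, sign +1: I = 0.26116903

0.261169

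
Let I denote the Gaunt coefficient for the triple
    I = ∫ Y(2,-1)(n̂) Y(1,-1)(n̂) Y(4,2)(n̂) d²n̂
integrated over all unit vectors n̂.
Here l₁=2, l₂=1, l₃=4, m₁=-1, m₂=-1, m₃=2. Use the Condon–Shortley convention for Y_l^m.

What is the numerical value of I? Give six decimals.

triangle: need 1≤l₃≤3, have 4; I=0

0.000000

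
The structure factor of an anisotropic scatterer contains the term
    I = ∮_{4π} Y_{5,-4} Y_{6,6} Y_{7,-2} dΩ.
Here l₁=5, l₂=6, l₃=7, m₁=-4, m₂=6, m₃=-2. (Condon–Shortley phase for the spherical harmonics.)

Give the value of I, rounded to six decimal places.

m-sum 0 ✓  L=18 even ✓  1≤7≤11 ✓
Π(2lᵢ+1) = 11×13×15 = 2145
triangle coeff Δ(5,6,7) = 1/174594420
Σ_t [0,4]: t=0:+1/4147200 t=1:−1/207360 t=2:+1/82944 t=3:−1/207360 t=4:+1/4147200 = 1/345600
(3j)²=420/46189 [(5 6 7; 0 0 0)], sign=-1
Σ_t [4,4]: t=4:+1/116121600 = 1/116121600
(3j)²=27/8398 [(5 6 7; -4 6 -2)], sign=-1
⇒ 4πI² = 85050/1356277
I = (+1)√(85050/1356277/(4π)) = 0.07064119

0.070641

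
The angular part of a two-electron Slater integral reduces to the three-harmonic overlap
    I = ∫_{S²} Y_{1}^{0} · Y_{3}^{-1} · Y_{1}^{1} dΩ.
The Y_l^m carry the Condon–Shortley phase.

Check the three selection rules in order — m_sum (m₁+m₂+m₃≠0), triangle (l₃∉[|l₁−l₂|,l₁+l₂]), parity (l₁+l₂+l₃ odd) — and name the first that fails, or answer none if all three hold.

m₁+m₂+m₃ = 0 − 1 + 1 = 0  ✓
triangle: |1−3|=2 ≤ l₃=1 ≤ 1+3=4  ✗
parity: l₁+l₂+l₃ = 5 is odd

triangle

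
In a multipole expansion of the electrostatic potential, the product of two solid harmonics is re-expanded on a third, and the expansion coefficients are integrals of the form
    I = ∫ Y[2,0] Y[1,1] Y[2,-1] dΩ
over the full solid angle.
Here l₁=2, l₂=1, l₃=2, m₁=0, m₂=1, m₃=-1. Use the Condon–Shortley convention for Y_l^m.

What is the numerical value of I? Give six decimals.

Σlᵢ=5 odd — θ-integrand is odd under cosθ→−cosθ; I=0

0.000000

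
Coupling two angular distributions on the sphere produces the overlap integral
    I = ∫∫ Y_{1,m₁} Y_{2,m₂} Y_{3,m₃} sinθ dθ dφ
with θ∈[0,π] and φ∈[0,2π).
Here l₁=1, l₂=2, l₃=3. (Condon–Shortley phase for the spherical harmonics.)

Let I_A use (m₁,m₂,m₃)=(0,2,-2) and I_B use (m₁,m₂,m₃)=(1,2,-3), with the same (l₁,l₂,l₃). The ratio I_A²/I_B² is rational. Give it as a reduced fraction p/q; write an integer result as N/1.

1/3

l's match ⇒ only the (l;m) 3-j factors differ between A and B.
A: triangle coeff Δ(1,2,3) = 1/105; Σ_t [0,0]: t=0:+1/24 = 1/24; (3j)²=1/21 [(1 2 3; 0 2 -2)], sign=-1
B: triangle coeff Δ(1,2,3) = 1/105; Σ_t [0,0]: t=0:+1/48 = 1/48; (3j)²=1/7 [(1 2 3; 1 2 -3)], sign=+1
I_A²/I_B² = (1/21)/(1/7) = 1/3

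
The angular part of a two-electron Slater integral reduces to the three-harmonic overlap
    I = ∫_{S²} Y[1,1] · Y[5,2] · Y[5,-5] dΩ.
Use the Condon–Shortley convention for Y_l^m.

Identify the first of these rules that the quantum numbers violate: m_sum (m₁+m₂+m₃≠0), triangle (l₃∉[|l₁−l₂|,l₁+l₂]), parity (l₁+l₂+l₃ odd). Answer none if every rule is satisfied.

azimuthal sum: 1 + 2 − 5 = -2  ✗
4 ≤ 5 ≤ 6 (triangle on l)
L = 1 + 5 + 5 = 11 (odd)

m_sum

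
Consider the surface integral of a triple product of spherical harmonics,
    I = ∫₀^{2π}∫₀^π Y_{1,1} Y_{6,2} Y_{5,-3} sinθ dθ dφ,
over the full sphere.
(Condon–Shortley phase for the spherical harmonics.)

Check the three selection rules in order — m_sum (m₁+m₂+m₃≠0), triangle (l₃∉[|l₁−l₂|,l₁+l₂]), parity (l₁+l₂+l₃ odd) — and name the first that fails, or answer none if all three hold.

none

m₁+m₂+m₃ = 1 + 2 − 3 = 0  ✓
triangle: |1−6|=5 ≤ l₃=5 ≤ 1+6=7  ✓
parity: l₁+l₂+l₃ = 12 is even  ✓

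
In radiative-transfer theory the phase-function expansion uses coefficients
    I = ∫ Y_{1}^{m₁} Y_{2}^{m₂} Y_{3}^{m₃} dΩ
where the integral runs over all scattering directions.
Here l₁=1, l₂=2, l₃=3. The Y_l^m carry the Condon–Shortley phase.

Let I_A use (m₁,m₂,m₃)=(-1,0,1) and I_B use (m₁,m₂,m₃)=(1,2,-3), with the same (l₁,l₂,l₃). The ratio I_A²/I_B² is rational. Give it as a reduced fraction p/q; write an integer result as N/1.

l's match ⇒ only the (l;m) 3-j factors differ between A and B.
A: triangle coeff Δ(1,2,3) = 1/105; Σ_t [0,0]: t=0:+1/8 = 1/8; (3j)²=2/35 [(1 2 3; -1 0 1)], sign=+1
B: triangle coeff Δ(1,2,3) = 1/105; Σ_t [0,0]: t=0:+1/48 = 1/48; (3j)²=1/7 [(1 2 3; 1 2 -3)], sign=+1
I_A²/I_B² = (2/35)/(1/7) = 2/5

2/5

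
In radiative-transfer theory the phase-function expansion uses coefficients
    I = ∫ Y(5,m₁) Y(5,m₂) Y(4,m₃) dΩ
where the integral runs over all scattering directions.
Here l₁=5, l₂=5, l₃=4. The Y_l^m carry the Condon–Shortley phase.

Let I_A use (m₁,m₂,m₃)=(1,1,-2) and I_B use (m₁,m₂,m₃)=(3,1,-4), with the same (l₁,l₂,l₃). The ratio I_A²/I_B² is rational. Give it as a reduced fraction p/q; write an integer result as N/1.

2/3

Same 5,5,4: normalisation and zero-m 3j drop out of the ratio.
A: Δ: 6! 4! 4! / 15! → 1/3153150; sum: t=2:+1/4608 t=3:−1/1296 t=4:+1/4608 = -7/20736; 3j²(5 5 4; 1 1 -2) = Δ·Π!·Σ² = 20/1287  (sign -1)
B: Δ: 6! 4! 4! / 15! → 1/3153150; sum: t=2:+1/27648 = 1/27648; 3j²(5 5 4; 3 1 -4) = Δ·Π!·Σ² = 10/429  (sign +1)
I_A²/I_B² = (20/1287)/(10/429) = 2/3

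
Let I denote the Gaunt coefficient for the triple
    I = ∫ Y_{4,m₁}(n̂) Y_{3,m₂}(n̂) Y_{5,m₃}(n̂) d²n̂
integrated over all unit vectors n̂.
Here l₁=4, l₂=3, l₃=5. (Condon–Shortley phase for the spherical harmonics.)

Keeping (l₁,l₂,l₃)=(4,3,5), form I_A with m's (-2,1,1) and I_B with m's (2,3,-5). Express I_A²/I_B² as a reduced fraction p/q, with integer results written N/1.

Shared (l₁,l₂,l₃)=(4,3,5): N and (l;000)² cancel in I_A²/I_B².
A: Δ = 2!·6!·4!/13! = 1/180180; Racah Σ t=0..2: t=0:+1/34560 t=1:−1/720 t=2:+1/384 = 43/34560; ⇒ 3j(4 3 5; -2 1 1)² = 1849/180180, sgn +1
B: Δ = 2!·6!·4!/13! = 1/180180; Racah Σ t=2..2: t=2:+1/34560 = 1/34560; ⇒ 3j(4 3 5; 2 3 -5)² = 5/286, sgn +1
I_A²/I_B² = (1849/180180)/(5/286) = 1849/3150

1849/3150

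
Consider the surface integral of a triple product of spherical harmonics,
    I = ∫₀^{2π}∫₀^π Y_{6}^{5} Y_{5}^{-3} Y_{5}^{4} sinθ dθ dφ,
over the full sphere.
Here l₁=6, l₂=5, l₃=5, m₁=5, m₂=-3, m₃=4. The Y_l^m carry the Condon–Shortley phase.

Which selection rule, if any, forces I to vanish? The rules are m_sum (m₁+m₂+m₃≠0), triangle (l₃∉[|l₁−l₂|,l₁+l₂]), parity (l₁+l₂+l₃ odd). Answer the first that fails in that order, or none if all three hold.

m₁+m₂+m₃ = 5 − 3 + 4 = 6  ✗
triangle: |6−5|=1 ≤ l₃=5 ≤ 6+5=11
parity: l₁+l₂+l₃ = 16 is even

m_sum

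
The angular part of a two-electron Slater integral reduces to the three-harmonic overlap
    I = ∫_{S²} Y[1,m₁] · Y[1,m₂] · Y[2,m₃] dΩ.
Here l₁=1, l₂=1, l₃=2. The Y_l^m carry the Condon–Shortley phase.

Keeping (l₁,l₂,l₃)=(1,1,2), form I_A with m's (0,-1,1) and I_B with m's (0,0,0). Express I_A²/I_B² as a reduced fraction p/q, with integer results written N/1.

3/4

Shared (l₁,l₂,l₃)=(1,1,2): N and (l;000)² cancel in I_A²/I_B².
A: Δ = 0!·2!·2!/5! = 1/30; Racah Σ t=0..0: t=0:+1/2 = 1/2; ⇒ 3j(1 1 2; 0 -1 1)² = 1/10, sgn -1
B: Δ = 0!·2!·2!/5! = 1/30; Racah Σ t=0..0: t=0:+1/1 = 1/1; ⇒ 3j(1 1 2; 0 0 0)² = 2/15, sgn +1
I_A²/I_B² = (1/10)/(2/15) = 3/4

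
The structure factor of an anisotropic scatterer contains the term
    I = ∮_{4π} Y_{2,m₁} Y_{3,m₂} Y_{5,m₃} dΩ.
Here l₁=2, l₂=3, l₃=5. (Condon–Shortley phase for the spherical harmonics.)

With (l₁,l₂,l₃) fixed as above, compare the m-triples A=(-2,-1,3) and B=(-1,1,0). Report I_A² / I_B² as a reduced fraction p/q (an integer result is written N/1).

Same 2,3,5: normalisation and zero-m 3j drop out of the ratio.
A: Δ: 0! 4! 6! / 11! → 1/2310; sum: t=0:+1/1152 = 1/1152; 3j²(2 3 5; -2 -1 3) = Δ·Π!·Σ² = 1/33  (sign +1)
B: Δ: 0! 4! 6! / 11! → 1/2310; sum: t=0:+1/288 = 1/288; 3j²(2 3 5; -1 1 0) = Δ·Π!·Σ² = 5/231  (sign -1)
I_A²/I_B² = (1/33)/(5/231) = 7/5

7/5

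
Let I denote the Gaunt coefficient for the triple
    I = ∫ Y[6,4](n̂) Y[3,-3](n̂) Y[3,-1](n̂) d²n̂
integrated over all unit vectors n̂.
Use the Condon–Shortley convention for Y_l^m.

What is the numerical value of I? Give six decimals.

Rules hold: Σm=0, L=12 even, 3≤3≤9.
N = 13·7·7 = 637
Δ = 6!·6!·0!/13! = 1/12012
Racah Σ t=3..3: t=3:−1/1296 = -1/1296
⇒ 3j(6 3 3; 0 0 0)² = 100/3003, sgn +1
Racah Σ t=0..0: t=0:+1/34560 = 1/34560
⇒ 3j(6 3 3; 4 -3 -1)² = 5/286, sgn +1
4πI² = N·(3j₀)²·(3jₘ)² = 1750/4719
I = +1·√(0.370841/4π) = 0.17178653

0.171787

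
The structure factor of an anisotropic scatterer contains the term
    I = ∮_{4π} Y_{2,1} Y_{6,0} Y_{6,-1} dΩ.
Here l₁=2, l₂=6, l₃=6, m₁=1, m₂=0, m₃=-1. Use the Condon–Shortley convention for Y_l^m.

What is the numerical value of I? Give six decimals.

-0.030344

Rules hold: Σm=0, L=14 even, 4≤6≤8.
N = 5·13·13 = 845
Δ = 2!·2!·10!/15! = 1/90090
Racah Σ t=0..2: t=0:+1/69120 t=1:−1/14400 t=2:+1/69120 = -7/172800
⇒ 3j(2 6 6; 0 0 0)² = 14/715, sgn -1
Racah Σ t=0..1: t=0:+1/34560 t=1:−1/28800 = -1/172800
⇒ 3j(2 6 6; 1 0 -1)² = 1/1430, sgn +1
4πI² = N·(3j₀)²·(3jₘ)² = 7/605
I = -1·√(0.0115702/4π) = -0.03034355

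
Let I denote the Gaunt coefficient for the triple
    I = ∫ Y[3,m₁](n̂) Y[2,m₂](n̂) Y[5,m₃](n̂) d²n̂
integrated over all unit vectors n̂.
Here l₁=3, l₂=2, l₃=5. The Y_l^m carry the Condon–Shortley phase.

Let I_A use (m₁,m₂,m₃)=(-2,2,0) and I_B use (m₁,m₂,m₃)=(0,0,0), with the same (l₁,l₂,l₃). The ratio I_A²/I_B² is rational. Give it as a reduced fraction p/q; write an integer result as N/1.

1/20

l's match ⇒ only the (l;m) 3-j factors differ between A and B.
A: triangle coeff Δ(3,2,5) = 1/2310; Σ_t [0,0]: t=0:+1/2880 = 1/2880; (3j)²=1/462 [(3 2 5; -2 2 0)], sign=-1
B: triangle coeff Δ(3,2,5) = 1/2310; Σ_t [0,0]: t=0:+1/144 = 1/144; (3j)²=10/231 [(3 2 5; 0 0 0)], sign=-1
I_A²/I_B² = (1/462)/(10/231) = 1/20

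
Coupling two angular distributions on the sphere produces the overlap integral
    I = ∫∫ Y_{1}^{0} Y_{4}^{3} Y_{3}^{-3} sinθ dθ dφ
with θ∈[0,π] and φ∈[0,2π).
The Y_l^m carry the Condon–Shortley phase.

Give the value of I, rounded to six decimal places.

Checks pass: Σm=0; 8 even; l₃=3∈[3,5].
(2·1+1)(2·4+1)(2·3+1) = 189
Δ: 2! 0! 6! / 9! → 1/252
sum: t=1:−1/36 = -1/36
3j²(1 4 3; 0 0 0) = Δ·Π!·Σ² = 4/63  (sign +1)
sum: t=1:−1/720 = -1/720
3j²(1 4 3; 0 3 -3) = Δ·Π!·Σ² = 1/36  (sign -1)
combine: 4πI² = 189·4/63·1/36 = 1/3
take √, sign -1: I = -0.16286750

-0.162868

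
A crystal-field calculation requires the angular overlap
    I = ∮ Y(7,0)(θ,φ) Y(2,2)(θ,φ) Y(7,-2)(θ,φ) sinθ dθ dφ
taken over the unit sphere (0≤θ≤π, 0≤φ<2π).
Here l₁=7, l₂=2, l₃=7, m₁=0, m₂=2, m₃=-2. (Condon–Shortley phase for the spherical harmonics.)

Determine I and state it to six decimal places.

-0.192231

m-sum 0 ✓  L=16 even ✓  5≤7≤9 ✓
Π(2lᵢ+1) = 15×5×15 = 1125
triangle coeff Δ(7,2,7) = 1/185640
Σ_t [0,2]: t=0:+1/2419200 t=1:−1/518400 t=2:+1/2419200 = -1/907200
(3j)²=56/3315 [(7 2 7; 0 0 0)], sign=+1
Σ_t [2,2]: t=2:+1/2419200 = 1/2419200
(3j)²=27/1105 [(7 2 7; 0 2 -2)], sign=-1
⇒ 4πI² = 22680/48841
I = (-1)√(22680/48841/(4π)) = -0.19223140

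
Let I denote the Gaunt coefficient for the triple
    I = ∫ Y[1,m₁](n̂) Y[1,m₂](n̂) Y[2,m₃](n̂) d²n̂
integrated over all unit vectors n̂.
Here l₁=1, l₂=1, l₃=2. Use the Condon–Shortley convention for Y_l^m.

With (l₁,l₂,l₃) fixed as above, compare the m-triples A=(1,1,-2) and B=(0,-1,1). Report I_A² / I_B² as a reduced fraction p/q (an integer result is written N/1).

Same 1,1,2: normalisation and zero-m 3j drop out of the ratio.
A: Δ: 0! 2! 2! / 5! → 1/30; sum: t=0:+1/4 = 1/4; 3j²(1 1 2; 1 1 -2) = Δ·Π!·Σ² = 1/5  (sign +1)
B: Δ: 0! 2! 2! / 5! → 1/30; sum: t=0:+1/2 = 1/2; 3j²(1 1 2; 0 -1 1) = Δ·Π!·Σ² = 1/10  (sign -1)
I_A²/I_B² = (1/5)/(1/10) = 2/1

2/1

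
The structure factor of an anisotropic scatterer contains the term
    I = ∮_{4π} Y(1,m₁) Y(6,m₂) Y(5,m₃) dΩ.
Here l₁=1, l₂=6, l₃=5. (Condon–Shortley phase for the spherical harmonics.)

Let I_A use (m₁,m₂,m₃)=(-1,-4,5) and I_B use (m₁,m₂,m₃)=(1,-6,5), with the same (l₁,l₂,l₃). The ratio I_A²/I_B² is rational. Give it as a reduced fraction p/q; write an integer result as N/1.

1/66

Shared (l₁,l₂,l₃)=(1,6,5): N and (l;000)² cancel in I_A²/I_B².
A: Δ = 2!·0!·10!/13! = 1/858; Racah Σ t=2..2: t=2:+1/7257600 = 1/7257600; ⇒ 3j(1 6 5; -1 -4 5)² = 1/858, sgn +1
B: Δ = 2!·0!·10!/13! = 1/858; Racah Σ t=0..0: t=0:+1/7257600 = 1/7257600; ⇒ 3j(1 6 5; 1 -6 5)² = 1/13, sgn +1
I_A²/I_B² = (1/858)/(1/13) = 1/66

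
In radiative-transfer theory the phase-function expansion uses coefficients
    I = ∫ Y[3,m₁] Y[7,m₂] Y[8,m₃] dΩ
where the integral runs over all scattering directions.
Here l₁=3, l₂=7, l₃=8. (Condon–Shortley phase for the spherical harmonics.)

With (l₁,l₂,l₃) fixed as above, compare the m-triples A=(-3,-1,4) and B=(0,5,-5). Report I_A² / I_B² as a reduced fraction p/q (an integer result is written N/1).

Shared (l₁,l₂,l₃)=(3,7,8): N and (l;000)² cancel in I_A²/I_B².
A: Δ = 2!·4!·12!/19! = 1/5290740; Racah Σ t=2..2: t=2:+1/46448640 = 1/46448640; ⇒ 3j(3 7 8; -3 -1 4)² = 2475/117572, sgn +1
B: Δ = 2!·4!·12!/19! = 1/5290740; Racah Σ t=0..2: t=0:+1/5748019200 t=1:−1/159667200 t=2:+1/87091200 = 31/5748019200; ⇒ 3j(3 7 8; 0 5 -5)² = 961/135660, sgn -1
I_A²/I_B² = (2475/117572)/(961/135660) = 37125/12493

37125/12493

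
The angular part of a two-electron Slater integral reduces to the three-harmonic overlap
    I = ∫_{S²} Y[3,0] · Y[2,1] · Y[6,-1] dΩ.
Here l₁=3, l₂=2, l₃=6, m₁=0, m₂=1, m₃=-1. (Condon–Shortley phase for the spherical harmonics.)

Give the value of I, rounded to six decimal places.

0.000000

l₃=6 ∉ [1,5] — triangle fails ⇒ I = 0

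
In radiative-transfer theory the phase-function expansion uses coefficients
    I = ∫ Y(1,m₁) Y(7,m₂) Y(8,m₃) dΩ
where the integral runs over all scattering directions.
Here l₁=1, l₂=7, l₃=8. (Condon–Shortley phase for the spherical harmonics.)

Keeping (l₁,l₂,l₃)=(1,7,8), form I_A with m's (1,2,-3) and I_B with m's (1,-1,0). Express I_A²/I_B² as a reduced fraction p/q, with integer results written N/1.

55/28

Shared (l₁,l₂,l₃)=(1,7,8): N and (l;000)² cancel in I_A²/I_B².
A: Δ = 0!·2!·14!/17! = 1/2040; Racah Σ t=0..0: t=0:+1/87091200 = 1/87091200; ⇒ 3j(1 7 8; 1 2 -3)² = 11/408, sgn -1
B: Δ = 0!·2!·14!/17! = 1/2040; Racah Σ t=0..0: t=0:+1/58060800 = 1/58060800; ⇒ 3j(1 7 8; 1 -1 0)² = 7/510, sgn +1
I_A²/I_B² = (11/408)/(7/510) = 55/28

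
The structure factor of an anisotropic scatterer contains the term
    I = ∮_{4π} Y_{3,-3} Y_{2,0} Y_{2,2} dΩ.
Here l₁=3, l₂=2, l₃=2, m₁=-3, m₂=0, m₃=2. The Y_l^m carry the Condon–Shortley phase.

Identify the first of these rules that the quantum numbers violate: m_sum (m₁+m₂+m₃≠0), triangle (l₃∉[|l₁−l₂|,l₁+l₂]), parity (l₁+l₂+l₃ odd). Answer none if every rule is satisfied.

m₁+m₂+m₃ = -3 + 0 + 2 = -1  ✗
triangle: |3−2|=1 ≤ l₃=2 ≤ 3+2=5
parity: l₁+l₂+l₃ = 7 is odd

m_sum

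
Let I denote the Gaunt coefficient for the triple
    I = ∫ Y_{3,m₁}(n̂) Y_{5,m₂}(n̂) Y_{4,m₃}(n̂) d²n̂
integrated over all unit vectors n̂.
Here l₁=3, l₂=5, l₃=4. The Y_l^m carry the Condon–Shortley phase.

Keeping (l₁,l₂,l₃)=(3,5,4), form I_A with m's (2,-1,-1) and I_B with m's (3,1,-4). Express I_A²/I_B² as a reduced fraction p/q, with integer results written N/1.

l's match ⇒ only the (l;m) 3-j factors differ between A and B.
A: triangle coeff Δ(3,5,4) = 1/180180; Σ_t [0,1]: t=0:+1/1152 t=1:−1/432 = -5/3456; (3j)²=625/36036 [(3 5 4; 2 -1 -1)], sign=+1
B: triangle coeff Δ(3,5,4) = 1/180180; Σ_t [0,0]: t=0:+1/34560 = 1/34560; (3j)²=1/429 [(3 5 4; 3 1 -4)], sign=+1
I_A²/I_B² = (625/36036)/(1/429) = 625/84

625/84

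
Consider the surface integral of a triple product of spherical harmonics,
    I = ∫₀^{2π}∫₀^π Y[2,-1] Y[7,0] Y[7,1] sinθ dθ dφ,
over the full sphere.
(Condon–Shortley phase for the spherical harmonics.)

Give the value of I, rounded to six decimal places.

Rules hold: Σm=0, L=16 even, 5≤7≤9.
N = 5·15·15 = 1125
Δ = 2!·2!·12!/17! = 1/185640
Racah Σ t=0..2: t=0:+1/2419200 t=1:−1/518400 t=2:+1/2419200 = -1/907200
⇒ 3j(2 7 7; 0 0 0)² = 56/3315, sgn +1
Racah Σ t=1..2: t=1:−1/1036800 t=2:+1/1209600 = -1/7257600
⇒ 3j(2 7 7; -1 0 1)² = 1/2210, sgn -1
4πI² = N·(3j₀)²·(3jₘ)² = 420/48841
I = -1·√(0.00859933/4π) = -0.02615938

-0.026159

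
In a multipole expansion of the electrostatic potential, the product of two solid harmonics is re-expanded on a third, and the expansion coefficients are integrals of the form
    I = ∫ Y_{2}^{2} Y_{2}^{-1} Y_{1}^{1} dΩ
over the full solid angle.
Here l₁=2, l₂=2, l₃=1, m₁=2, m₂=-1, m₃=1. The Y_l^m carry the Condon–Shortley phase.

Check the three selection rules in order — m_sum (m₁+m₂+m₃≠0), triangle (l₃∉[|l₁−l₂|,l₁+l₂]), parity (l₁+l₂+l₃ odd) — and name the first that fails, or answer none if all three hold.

m_sum

Σmᵢ = 2  ✗
l₃∈[|l₁−l₂|,l₁+l₂]=[0,4], have l₃=1
Σlᵢ = 5 ⇒ odd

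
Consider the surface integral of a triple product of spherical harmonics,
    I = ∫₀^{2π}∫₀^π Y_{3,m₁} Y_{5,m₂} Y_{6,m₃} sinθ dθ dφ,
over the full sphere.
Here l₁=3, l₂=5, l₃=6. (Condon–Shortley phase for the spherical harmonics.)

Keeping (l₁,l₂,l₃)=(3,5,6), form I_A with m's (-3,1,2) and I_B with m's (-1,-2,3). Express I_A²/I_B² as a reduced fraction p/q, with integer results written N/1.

35/27

Same 3,5,6: normalisation and zero-m 3j drop out of the ratio.
A: Δ: 2! 4! 8! / 15! → 1/675675; sum: t=2:+1/27648 = 1/27648; 3j²(3 5 6; -3 1 2) = Δ·Π!·Σ² = 10/429  (sign +1)
B: Δ: 2! 4! 8! / 15! → 1/675675; sum: t=0:+1/34560 t=1:−1/8640 t=2:+1/40320 = -1/16128; 3j²(3 5 6; -1 -2 3) = Δ·Π!·Σ² = 18/1001  (sign +1)
I_A²/I_B² = (10/429)/(18/1001) = 35/27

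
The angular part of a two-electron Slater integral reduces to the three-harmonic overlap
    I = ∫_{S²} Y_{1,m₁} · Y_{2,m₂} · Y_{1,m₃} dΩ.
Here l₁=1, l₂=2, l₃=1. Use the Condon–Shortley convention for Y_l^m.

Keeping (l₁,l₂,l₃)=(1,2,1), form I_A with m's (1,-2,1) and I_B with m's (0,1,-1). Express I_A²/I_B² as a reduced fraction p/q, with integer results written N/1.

2/1

Shared (l₁,l₂,l₃)=(1,2,1): N and (l;000)² cancel in I_A²/I_B².
A: Δ = 2!·0!·2!/5! = 1/30; Racah Σ t=0..0: t=0:+1/4 = 1/4; ⇒ 3j(1 2 1; 1 -2 1)² = 1/5, sgn +1
B: Δ = 2!·0!·2!/5! = 1/30; Racah Σ t=1..1: t=1:−1/2 = -1/2; ⇒ 3j(1 2 1; 0 1 -1)² = 1/10, sgn -1
I_A²/I_B² = (1/5)/(1/10) = 2/1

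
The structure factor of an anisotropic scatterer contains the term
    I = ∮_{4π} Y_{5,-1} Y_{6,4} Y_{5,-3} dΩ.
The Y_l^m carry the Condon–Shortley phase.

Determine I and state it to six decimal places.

m-sum 0 ✓  L=16 even ✓  1≤5≤11 ✓
Π(2lᵢ+1) = 11×13×11 = 1573
triangle coeff Δ(5,6,5) = 1/28588560
Σ_t [1,5]: t=1:−1/345600 t=2:+1/13824 t=3:−1/5184 t=4:+1/13824 t=5:−1/345600 = -7/129600
(3j)²=80/7293 [(5 6 5; 0 0 0)], sign=+1
Σ_t [4,6]: t=4:+1/138240 t=5:−1/86400 t=6:+1/829440 = -13/4147200
(3j)²=13/3740 [(5 6 5; -1 4 -3)], sign=-1
⇒ 4πI² = 52/867
I = (-1)√(52/867/(4π)) = -0.06908555

-0.069086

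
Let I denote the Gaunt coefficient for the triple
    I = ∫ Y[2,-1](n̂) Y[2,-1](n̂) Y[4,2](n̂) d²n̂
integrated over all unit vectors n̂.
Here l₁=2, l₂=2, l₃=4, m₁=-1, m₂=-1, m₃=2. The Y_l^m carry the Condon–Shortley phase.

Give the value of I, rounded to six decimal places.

Rules hold: Σm=0, L=8 even, 0≤4≤4.
N = 5·5·9 = 225
Δ = 0!·4!·4!/9! = 1/630
Racah Σ t=0..0: t=0:+1/16 = 1/16
⇒ 3j(2 2 4; 0 0 0)² = 2/35, sgn +1
Racah Σ t=0..0: t=0:+1/36 = 1/36
⇒ 3j(2 2 4; -1 -1 2)² = 4/63, sgn +1
4πI² = N·(3j₀)²·(3jₘ)² = 40/49
I = +1·√(0.816327/4π) = 0.25487487

0.254875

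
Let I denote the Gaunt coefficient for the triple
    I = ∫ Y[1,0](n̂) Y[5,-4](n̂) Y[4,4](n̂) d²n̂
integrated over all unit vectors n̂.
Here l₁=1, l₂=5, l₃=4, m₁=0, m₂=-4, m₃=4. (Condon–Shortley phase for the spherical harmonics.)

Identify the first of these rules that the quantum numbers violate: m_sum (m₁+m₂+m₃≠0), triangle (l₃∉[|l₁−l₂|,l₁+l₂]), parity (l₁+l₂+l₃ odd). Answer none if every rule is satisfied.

azimuthal sum: 0 − 4 + 4 = 0  ✓
4 ≤ 4 ≤ 6 (triangle on l)  ✓
L = 1 + 5 + 4 = 10 (even)  ✓

none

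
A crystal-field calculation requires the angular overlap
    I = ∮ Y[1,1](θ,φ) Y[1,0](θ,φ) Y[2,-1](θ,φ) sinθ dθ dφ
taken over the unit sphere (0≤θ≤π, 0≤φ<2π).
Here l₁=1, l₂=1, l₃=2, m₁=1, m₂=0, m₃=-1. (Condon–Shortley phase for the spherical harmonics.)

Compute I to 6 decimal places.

-0.218510

Checks pass: Σm=0; 4 even; l₃=2∈[0,2].
(2·1+1)(2·1+1)(2·2+1) = 45
Δ: 0! 2! 2! / 5! → 1/30
sum: t=0:+1/1 = 1/1
3j²(1 1 2; 0 0 0) = Δ·Π!·Σ² = 2/15  (sign +1)
sum: t=0:+1/2 = 1/2
3j²(1 1 2; 1 0 -1) = Δ·Π!·Σ² = 1/10  (sign -1)
combine: 4πI² = 45·2/15·1/10 = 3/5
take √, sign -1: I = -0.21850969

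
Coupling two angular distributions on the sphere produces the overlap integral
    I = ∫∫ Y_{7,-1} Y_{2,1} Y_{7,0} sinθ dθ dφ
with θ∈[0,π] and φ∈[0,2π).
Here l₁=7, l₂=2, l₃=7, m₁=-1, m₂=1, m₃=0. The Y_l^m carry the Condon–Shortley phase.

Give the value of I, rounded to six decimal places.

m-sum 0 ✓  L=16 even ✓  5≤7≤9 ✓
Π(2lᵢ+1) = 15×5×15 = 1125
triangle coeff Δ(7,2,7) = 1/185640
Σ_t [0,2]: t=0:+1/2419200 t=1:−1/518400 t=2:+1/2419200 = -1/907200
(3j)²=56/3315 [(7 2 7; 0 0 0)], sign=+1
Σ_t [1,2]: t=1:−1/1209600 t=2:+1/1036800 = 1/7257600
(3j)²=1/2210 [(7 2 7; -1 1 0)], sign=-1
⇒ 4πI² = 420/48841
I = (-1)√(420/48841/(4π)) = -0.02615938

-0.026159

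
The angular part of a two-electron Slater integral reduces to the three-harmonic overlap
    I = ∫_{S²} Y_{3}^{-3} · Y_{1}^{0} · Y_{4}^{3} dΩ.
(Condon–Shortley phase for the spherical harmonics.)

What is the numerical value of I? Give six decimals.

-0.162868

m-sum 0 ✓  L=8 even ✓  2≤4≤4 ✓
Π(2lᵢ+1) = 7×3×9 = 189
triangle coeff Δ(3,1,4) = 1/252
Σ_t [0,0]: t=0:+1/36 = 1/36
(3j)²=4/63 [(3 1 4; 0 0 0)], sign=+1
Σ_t [0,0]: t=0:+1/720 = 1/720
(3j)²=1/36 [(3 1 4; -3 0 3)], sign=-1
⇒ 4πI² = 1/3
I = (-1)√(1/3/(4π)) = -0.16286750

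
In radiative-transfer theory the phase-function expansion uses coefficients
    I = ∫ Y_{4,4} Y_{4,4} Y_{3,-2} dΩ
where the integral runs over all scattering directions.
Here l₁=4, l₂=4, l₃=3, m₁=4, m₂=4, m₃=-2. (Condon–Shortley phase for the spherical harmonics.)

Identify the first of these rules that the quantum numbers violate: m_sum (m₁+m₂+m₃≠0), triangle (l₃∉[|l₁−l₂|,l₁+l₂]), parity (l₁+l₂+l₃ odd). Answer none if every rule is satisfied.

m₁+m₂+m₃ = 4 + 4 − 2 = 6  ✗
triangle: |4−4|=0 ≤ l₃=3 ≤ 4+4=8
parity: l₁+l₂+l₃ = 11 is odd

m_sum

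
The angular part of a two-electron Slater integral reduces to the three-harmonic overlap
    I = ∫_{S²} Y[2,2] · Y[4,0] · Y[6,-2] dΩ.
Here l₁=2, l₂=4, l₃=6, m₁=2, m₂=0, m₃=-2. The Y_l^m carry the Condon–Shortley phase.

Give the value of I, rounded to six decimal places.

0.133065

Rules hold: Σm=0, L=12 even, 2≤6≤6.
N = 5·9·13 = 585
Δ = 0!·4!·8!/13! = 1/6435
Racah Σ t=0..0: t=0:+1/2304 = 1/2304
⇒ 3j(2 4 6; 0 0 0)² = 5/143, sgn +1
Racah Σ t=0..0: t=0:+1/13824 = 1/13824
⇒ 3j(2 4 6; 2 0 -2)² = 14/1287, sgn +1
4πI² = N·(3j₀)²·(3jₘ)² = 350/1573
I = +1·√(0.222505/4π) = 0.13306527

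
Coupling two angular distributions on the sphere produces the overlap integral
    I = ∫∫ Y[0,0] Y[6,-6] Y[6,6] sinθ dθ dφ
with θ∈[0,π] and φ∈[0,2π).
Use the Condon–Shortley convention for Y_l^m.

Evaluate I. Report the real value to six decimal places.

0.282095

Checks pass: Σm=0; 12 even; l₃=6∈[6,6].
(2·0+1)(2·6+1)(2·6+1) = 169
Δ: 0! 0! 12! / 13! → 1/13
sum: t=0:+1/518400 = 1/518400
3j²(0 6 6; 0 0 0) = Δ·Π!·Σ² = 1/13  (sign +1)
sum: t=0:+1/479001600 = 1/479001600
3j²(0 6 6; 0 -6 6) = Δ·Π!·Σ² = 1/13  (sign +1)
combine: 4πI² = 169·1/13·1/13 = 1/1
take √, sign +1: I = 0.28209479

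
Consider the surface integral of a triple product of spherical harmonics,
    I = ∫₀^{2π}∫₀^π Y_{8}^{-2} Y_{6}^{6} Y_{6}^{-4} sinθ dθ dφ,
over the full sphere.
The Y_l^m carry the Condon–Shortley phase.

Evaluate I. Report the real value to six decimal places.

Checks pass: Σm=0; 20 even; l₃=6∈[2,14].
(2·8+1)(2·6+1)(2·6+1) = 2873
Δ: 8! 8! 4! / 21! → 1/1309458150
sum: t=2:+1/49766400 t=3:−1/3110400 t=4:+1/1327104 t=5:−1/3110400 t=6:+1/49766400 = 1/6635520
3j²(8 6 6; 0 0 0) = Δ·Π!·Σ² = 350/46189  (sign +1)
sum: t=8:+1/1393459200 = 1/1393459200
3j²(8 6 6; -2 6 -4) = Δ·Π!·Σ² = 15/4199  (sign +1)
combine: 4πI² = 2873·350/46189·15/4199 = 5250/67507
take √, sign +1: I = 0.07866840

0.078668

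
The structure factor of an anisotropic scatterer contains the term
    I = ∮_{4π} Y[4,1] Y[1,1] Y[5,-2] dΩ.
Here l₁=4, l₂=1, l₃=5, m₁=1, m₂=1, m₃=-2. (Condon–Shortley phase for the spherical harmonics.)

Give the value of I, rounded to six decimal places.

Rules hold: Σm=0, L=10 even, 3≤5≤5.
N = 9·3·11 = 297
Δ = 0!·8!·2!/11! = 1/495
Racah Σ t=0..0: t=0:+1/576 = 1/576
⇒ 3j(4 1 5; 0 0 0)² = 5/99, sgn -1
Racah Σ t=0..0: t=0:+1/1440 = 1/1440
⇒ 3j(4 1 5; 1 1 -2)² = 7/165, sgn -1
4πI² = N·(3j₀)²·(3jₘ)² = 7/11
I = +1·√(0.636364/4π) = 0.22503380

0.225034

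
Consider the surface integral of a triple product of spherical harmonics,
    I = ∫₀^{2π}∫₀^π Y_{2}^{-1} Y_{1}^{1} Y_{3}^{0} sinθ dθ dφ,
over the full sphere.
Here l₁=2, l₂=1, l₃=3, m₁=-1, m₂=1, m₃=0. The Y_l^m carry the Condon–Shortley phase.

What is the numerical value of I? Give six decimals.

Rules hold: Σm=0, L=6 even, 1≤3≤3.
N = 5·3·7 = 105
Δ = 0!·4!·2!/7! = 1/105
Racah Σ t=0..0: t=0:+1/4 = 1/4
⇒ 3j(2 1 3; 0 0 0)² = 3/35, sgn -1
Racah Σ t=0..0: t=0:+1/12 = 1/12
⇒ 3j(2 1 3; -1 1 0)² = 1/35, sgn -1
4πI² = N·(3j₀)²·(3jₘ)² = 9/35
I = +1·√(0.257143/4π) = 0.14304817

0.143048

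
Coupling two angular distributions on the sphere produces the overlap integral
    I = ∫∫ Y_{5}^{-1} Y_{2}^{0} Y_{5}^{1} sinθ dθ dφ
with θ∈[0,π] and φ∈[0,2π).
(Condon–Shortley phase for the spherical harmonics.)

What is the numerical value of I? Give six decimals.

Rules hold: Σm=0, L=12 even, 3≤5≤7.
N = 11·5·11 = 605
Δ = 2!·8!·2!/13! = 1/38610
Racah Σ t=0..2: t=0:+1/2880 t=1:−1/576 t=2:+1/2880 = -1/960
⇒ 3j(5 2 5; 0 0 0)² = 10/429, sgn +1
Racah Σ t=0..2: t=0:+1/5760 t=1:−1/720 t=2:+1/2304 = -1/1280
⇒ 3j(5 2 5; -1 0 1)² = 27/1430, sgn -1
4πI² = N·(3j₀)²·(3jₘ)² = 45/169
I = -1·√(0.266272/4π) = -0.14556534

-0.145565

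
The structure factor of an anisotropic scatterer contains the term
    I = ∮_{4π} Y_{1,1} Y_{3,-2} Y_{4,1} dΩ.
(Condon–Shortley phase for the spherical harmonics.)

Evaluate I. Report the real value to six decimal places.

-0.106622

Checks pass: Σm=0; 8 even; l₃=4∈[2,4].
(2·1+1)(2·3+1)(2·4+1) = 189
Δ: 0! 2! 6! / 9! → 1/252
sum: t=0:+1/36 = 1/36
3j²(1 3 4; 0 0 0) = Δ·Π!·Σ² = 4/63  (sign +1)
sum: t=0:+1/240 = 1/240
3j²(1 3 4; 1 -2 1) = Δ·Π!·Σ² = 1/84  (sign -1)
combine: 4πI² = 189·4/63·1/84 = 1/7
take √, sign -1: I = -0.10662181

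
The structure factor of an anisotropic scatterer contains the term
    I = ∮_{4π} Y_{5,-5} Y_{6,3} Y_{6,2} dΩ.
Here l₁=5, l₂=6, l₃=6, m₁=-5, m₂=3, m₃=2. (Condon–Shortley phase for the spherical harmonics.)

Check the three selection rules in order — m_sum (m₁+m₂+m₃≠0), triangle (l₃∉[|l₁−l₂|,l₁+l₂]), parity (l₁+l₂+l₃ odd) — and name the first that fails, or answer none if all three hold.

m₁+m₂+m₃ = -5 + 3 + 2 = 0  ✓
triangle: |5−6|=1 ≤ l₃=6 ≤ 5+6=11  ✓
parity: l₁+l₂+l₃ = 17 is odd  ✗

parity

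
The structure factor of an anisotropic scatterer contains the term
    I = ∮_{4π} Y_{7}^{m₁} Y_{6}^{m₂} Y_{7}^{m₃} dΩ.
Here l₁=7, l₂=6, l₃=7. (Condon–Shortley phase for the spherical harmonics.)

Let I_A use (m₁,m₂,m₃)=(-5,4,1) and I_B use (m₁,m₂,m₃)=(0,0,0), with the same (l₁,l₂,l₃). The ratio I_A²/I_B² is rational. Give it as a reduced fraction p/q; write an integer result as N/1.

Same 7,6,7: normalisation and zero-m 3j drop out of the ratio.
A: Δ: 6! 8! 6! / 21! → 1/2444321880; sum: t=4:+1/1393459200 t=5:−1/72576000 t=6:+1/49766400 = 7/995328000; 3j²(7 6 7; -5 4 1) = Δ·Π!·Σ² = 343/83980  (sign +1)
B: Δ: 6! 8! 6! / 21! → 1/2444321880; sum: t=0:+1/2612736000 t=1:−1/20736000 t=2:+1/1658880 t=3:−1/746496 t=4:+1/1658880 t=5:−1/20736000 t=6:+1/2612736000 = -1/4354560; 3j²(7 6 7; 0 0 0) = Δ·Π!·Σ² = 1000/138567  (sign +1)
I_A²/I_B² = (343/83980)/(1000/138567) = 11319/20000

11319/20000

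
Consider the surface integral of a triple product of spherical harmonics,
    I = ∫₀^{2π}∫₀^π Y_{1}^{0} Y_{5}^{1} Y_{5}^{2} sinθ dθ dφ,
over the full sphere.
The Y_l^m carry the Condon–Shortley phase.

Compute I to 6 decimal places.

m-sum = 0 + 1 + 2 = 3 ≠ 0 ⇒ I = 0

0.000000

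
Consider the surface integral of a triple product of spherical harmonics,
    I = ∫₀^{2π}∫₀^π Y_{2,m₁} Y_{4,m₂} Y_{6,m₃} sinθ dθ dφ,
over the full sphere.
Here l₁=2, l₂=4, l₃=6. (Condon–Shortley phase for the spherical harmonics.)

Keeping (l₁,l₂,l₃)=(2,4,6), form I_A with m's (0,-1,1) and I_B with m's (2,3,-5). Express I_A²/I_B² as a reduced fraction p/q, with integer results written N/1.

7/11

l's match ⇒ only the (l;m) 3-j factors differ between A and B.
A: triangle coeff Δ(2,4,6) = 1/6435; Σ_t [0,0]: t=0:+1/2880 = 1/2880; (3j)²=14/429 [(2 4 6; 0 -1 1)], sign=-1
B: triangle coeff Δ(2,4,6) = 1/6435; Σ_t [0,0]: t=0:+1/120960 = 1/120960; (3j)²=2/39 [(2 4 6; 2 3 -5)], sign=-1
I_A²/I_B² = (14/429)/(2/39) = 7/11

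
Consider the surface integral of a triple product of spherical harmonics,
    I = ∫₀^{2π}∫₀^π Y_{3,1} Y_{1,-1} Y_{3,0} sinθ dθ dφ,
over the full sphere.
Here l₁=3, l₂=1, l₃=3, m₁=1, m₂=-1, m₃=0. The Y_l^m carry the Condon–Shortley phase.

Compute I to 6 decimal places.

0.000000

l₁+l₂+l₃=7 is odd: 3j(l;000)=0 ⇒ I=0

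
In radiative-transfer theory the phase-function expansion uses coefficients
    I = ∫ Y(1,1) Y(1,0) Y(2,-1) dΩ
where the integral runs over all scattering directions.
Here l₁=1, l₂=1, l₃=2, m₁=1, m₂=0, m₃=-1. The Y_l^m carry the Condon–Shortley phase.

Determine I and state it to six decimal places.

Checks pass: Σm=0; 4 even; l₃=2∈[0,2].
(2·1+1)(2·1+1)(2·2+1) = 45
Δ: 0! 2! 2! / 5! → 1/30
sum: t=0:+1/1 = 1/1
3j²(1 1 2; 0 0 0) = Δ·Π!·Σ² = 2/15  (sign +1)
sum: t=0:+1/2 = 1/2
3j²(1 1 2; 1 0 -1) = Δ·Π!·Σ² = 1/10  (sign -1)
combine: 4πI² = 45·2/15·1/10 = 3/5
take √, sign -1: I = -0.21850969

-0.218510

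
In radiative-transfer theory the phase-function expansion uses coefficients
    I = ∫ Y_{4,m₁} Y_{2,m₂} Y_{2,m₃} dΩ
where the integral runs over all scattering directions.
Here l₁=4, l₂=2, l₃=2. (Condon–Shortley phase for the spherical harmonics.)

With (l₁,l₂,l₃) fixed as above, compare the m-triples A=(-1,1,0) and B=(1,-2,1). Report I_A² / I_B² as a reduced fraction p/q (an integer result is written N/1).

Shared (l₁,l₂,l₃)=(4,2,2): N and (l;000)² cancel in I_A²/I_B².
A: Δ = 4!·4!·0!/9! = 1/630; Racah Σ t=3..3: t=3:−1/24 = -1/24; ⇒ 3j(4 2 2; -1 1 0)² = 1/21, sgn -1
B: Δ = 4!·4!·0!/9! = 1/630; Racah Σ t=0..0: t=0:+1/144 = 1/144; ⇒ 3j(4 2 2; 1 -2 1)² = 1/126, sgn -1
I_A²/I_B² = (1/21)/(1/126) = 6/1

6/1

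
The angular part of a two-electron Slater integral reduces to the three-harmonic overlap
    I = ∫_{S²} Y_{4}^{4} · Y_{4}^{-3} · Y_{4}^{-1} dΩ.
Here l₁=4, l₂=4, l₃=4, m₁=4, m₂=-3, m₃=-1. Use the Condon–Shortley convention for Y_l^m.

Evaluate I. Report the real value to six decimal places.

-0.168431

Checks pass: Σm=0; 12 even; l₃=4∈[0,8].
(2·4+1)(2·4+1)(2·4+1) = 729
Δ: 4! 4! 4! / 13! → 1/450450
sum: t=0:+1/13824 t=1:−1/216 t=2:+1/64 t=3:−1/216 t=4:+1/13824 = 5/768
3j²(4 4 4; 0 0 0) = Δ·Π!·Σ² = 18/1001  (sign +1)
sum: t=0:+1/3456 = 1/3456
3j²(4 4 4; 4 -3 -1) = Δ·Π!·Σ² = 35/1287  (sign -1)
combine: 4πI² = 729·18/1001·35/1287 = 7290/20449
take √, sign -1: I = -0.16843130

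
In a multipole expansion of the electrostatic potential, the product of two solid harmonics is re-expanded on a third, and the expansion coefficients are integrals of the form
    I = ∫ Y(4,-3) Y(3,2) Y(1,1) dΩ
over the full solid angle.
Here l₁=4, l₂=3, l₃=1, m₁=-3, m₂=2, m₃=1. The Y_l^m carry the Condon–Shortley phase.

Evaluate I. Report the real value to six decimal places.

m-sum 0 ✓  L=8 even ✓  1≤1≤7 ✓
Π(2lᵢ+1) = 9×7×3 = 189
triangle coeff Δ(4,3,1) = 1/252
Σ_t [3,3]: t=3:−1/36 = -1/36
(3j)²=4/63 [(4 3 1; 0 0 0)], sign=+1
Σ_t [5,5]: t=5:−1/240 = -1/240
(3j)²=1/12 [(4 3 1; -3 2 1)], sign=-1
⇒ 4πI² = 1/1
I = (-1)√(1/1/(4π)) = -0.28209479

-0.282095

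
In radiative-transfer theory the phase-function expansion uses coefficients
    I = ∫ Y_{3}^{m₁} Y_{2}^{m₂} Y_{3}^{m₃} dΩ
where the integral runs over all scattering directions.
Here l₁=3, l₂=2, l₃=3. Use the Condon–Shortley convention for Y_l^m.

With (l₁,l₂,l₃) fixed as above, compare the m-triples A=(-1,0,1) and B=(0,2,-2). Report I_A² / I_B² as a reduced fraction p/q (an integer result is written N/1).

9/20

l's match ⇒ only the (l;m) 3-j factors differ between A and B.
A: triangle coeff Δ(3,2,3) = 1/3780; Σ_t [0,2]: t=0:+1/96 t=1:−1/6 t=2:+1/16 = -3/32; (3j)²=3/140 [(3 2 3; -1 0 1)], sign=-1
B: triangle coeff Δ(3,2,3) = 1/3780; Σ_t [2,2]: t=2:+1/24 = 1/24; (3j)²=1/21 [(3 2 3; 0 2 -2)], sign=-1
I_A²/I_B² = (3/140)/(1/21) = 9/20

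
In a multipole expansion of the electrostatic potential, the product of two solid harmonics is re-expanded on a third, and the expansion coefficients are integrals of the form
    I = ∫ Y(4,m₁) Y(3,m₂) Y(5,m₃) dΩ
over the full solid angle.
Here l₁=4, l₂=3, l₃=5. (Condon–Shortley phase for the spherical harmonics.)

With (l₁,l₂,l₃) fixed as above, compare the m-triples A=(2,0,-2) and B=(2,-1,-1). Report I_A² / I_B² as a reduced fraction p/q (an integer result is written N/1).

l's match ⇒ only the (l;m) 3-j factors differ between A and B.
A: triangle coeff Δ(4,3,5) = 1/180180; Σ_t [0,2]: t=0:+1/576 t=1:−1/480 t=2:+1/8640 = -1/4320; (3j)²=1/2145 [(4 3 5; 2 0 -2)], sign=+1
B: triangle coeff Δ(4,3,5) = 1/180180; Σ_t [0,2]: t=0:+1/384 t=1:−1/720 t=2:+1/34560 = 43/34560; (3j)²=1849/180180 [(4 3 5; 2 -1 -1)], sign=+1
I_A²/I_B² = (1/2145)/(1849/180180) = 84/1849

84/1849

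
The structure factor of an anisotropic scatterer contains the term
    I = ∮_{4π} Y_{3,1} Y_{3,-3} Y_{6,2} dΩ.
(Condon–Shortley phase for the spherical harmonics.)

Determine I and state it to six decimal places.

m-sum 0 ✓  L=12 even ✓  0≤6≤6 ✓
Π(2lᵢ+1) = 7×7×13 = 637
triangle coeff Δ(3,3,6) = 1/12012
Σ_t [0,0]: t=0:+1/1296 = 1/1296
(3j)²=100/3003 [(3 3 6; 0 0 0)], sign=+1
Σ_t [0,0]: t=0:+1/34560 = 1/34560
(3j)²=1/429 [(3 3 6; 1 -3 2)], sign=+1
⇒ 4πI² = 700/14157
I = (+1)√(700/14157/(4π)) = 0.06272757

0.062728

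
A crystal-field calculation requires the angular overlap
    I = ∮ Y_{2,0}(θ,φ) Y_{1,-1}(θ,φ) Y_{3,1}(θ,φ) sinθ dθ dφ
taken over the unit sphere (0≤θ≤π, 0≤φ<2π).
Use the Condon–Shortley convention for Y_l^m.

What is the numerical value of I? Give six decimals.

-0.202301

Checks pass: Σm=0; 6 even; l₃=3∈[1,3].
(2·2+1)(2·1+1)(2·3+1) = 105
Δ: 0! 4! 2! / 7! → 1/105
sum: t=0:+1/4 = 1/4
3j²(2 1 3; 0 0 0) = Δ·Π!·Σ² = 3/35  (sign -1)
sum: t=0:+1/8 = 1/8
3j²(2 1 3; 0 -1 1) = Δ·Π!·Σ² = 2/35  (sign +1)
combine: 4πI² = 105·3/35·2/35 = 18/35
take √, sign -1: I = -0.20230066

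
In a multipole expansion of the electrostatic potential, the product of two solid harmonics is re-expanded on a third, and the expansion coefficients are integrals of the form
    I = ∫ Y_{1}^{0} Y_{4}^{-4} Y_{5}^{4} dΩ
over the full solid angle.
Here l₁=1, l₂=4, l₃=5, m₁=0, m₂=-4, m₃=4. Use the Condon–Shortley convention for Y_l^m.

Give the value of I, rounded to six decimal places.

m-sum 0 ✓  L=10 even ✓  3≤5≤5 ✓
Π(2lᵢ+1) = 3×9×11 = 297
triangle coeff Δ(1,4,5) = 1/495
Σ_t [0,0]: t=0:+1/576 = 1/576
(3j)²=5/99 [(1 4 5; 0 0 0)], sign=-1
Σ_t [0,0]: t=0:+1/40320 = 1/40320
(3j)²=1/55 [(1 4 5; 0 -4 4)], sign=-1
⇒ 4πI² = 3/11
I = (+1)√(3/11/(4π)) = 0.14731920

0.147319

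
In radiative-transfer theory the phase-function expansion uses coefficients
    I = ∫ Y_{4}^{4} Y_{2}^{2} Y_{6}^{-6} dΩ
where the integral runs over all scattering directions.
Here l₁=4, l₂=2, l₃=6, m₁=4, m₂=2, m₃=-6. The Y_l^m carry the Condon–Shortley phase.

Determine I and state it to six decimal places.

0.353849

Checks pass: Σm=0; 12 even; l₃=6∈[2,6].
(2·4+1)(2·2+1)(2·6+1) = 585
Δ: 0! 8! 4! / 13! → 1/6435
sum: t=0:+1/2304 = 1/2304
3j²(4 2 6; 0 0 0) = Δ·Π!·Σ² = 5/143  (sign +1)
sum: t=0:+1/967680 = 1/967680
3j²(4 2 6; 4 2 -6) = Δ·Π!·Σ² = 1/13  (sign +1)
combine: 4πI² = 585·5/143·1/13 = 225/143
take √, sign +1: I = 0.35384927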